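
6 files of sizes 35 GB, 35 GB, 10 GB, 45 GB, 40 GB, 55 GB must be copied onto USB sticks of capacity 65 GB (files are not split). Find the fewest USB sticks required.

Total = 55 + 45 + 40 + 35 + 35 + 10 = 220 GB.
Lower bound: ⌈220/65⌉ = 4 USB sticks.
Also, 5 files each exceed 65/2 GB, and no two of those can share a USB stick, so at least 5 USB sticks are needed.
A packing using 5 USB sticks:
  USB stick 1: 55 + 10 = 65
  USB stick 2: 45 = 45
  USB stick 3: 40 = 40
  USB stick 4: 35 = 35
  USB stick 5: 35 = 35
This matches the lower bound, so 5 is optimal.

5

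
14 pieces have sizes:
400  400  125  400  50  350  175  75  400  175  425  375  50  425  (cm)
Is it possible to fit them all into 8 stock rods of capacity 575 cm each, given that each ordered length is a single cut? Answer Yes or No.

A valid assignment using 8 stock rods:
  stock rod 1: 425 + 125 = 550
  stock rod 2: 425 + 75 + 50 = 550
  stock rod 3: 400 + 175 = 575
  stock rod 4: 400 + 175 = 575
  stock rod 5: 400 + 50 = 450
  stock rod 6: 400 = 400
  stock rod 7: 375 = 375
  stock rod 8: 350 = 350
Every load is within 575 cm, so 8 stock rods suffice.

Yes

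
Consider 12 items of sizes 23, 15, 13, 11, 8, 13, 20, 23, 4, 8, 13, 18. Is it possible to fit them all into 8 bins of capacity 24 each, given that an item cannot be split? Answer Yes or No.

A valid assignment using 8 bins:
  bin 1: 23 = 23
  bin 2: 23 = 23
  bin 3: 20 + 4 = 24
  bin 4: 18 = 18
  bin 5: 15 + 8 = 23
  bin 6: 13 + 11 = 24
  bin 7: 13 + 8 = 21
  bin 8: 13 = 13
Every load is within 24, so 8 bins suffice.

Yes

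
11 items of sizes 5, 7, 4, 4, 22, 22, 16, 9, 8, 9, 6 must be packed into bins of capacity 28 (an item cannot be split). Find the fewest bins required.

5

Total = 22 + 22 + 16 + 9 + 9 + 8 + 7 + 6 + 5 + 4 + 4 = 112.
Lower bound: ⌈112/28⌉ = 4 bins.
A packing using 5 bins:
  bin 1: 22 + 6 = 28
  bin 2: 22 + 5 = 27
  bin 3: 16 + 9 = 25
  bin 4: 9 + 8 + 7 + 4 = 28
  bin 5: 4 = 4
No arrangement into 4 bins stays within capacity, so 5 is optimal.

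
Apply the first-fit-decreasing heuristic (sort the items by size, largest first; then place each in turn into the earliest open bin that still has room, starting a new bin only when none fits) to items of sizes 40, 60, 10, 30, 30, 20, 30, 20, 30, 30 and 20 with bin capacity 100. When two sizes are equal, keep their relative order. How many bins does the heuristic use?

Sorted descending: 60, 40, 30, 30, 30, 30, 30, 20, 20, 20, 10.
  60 → bin 1 (new)  [load 60/100]
  40 → bin 1  [load 100/100]
  30 → bin 2 (new)  [load 30/100]
  30 → bin 2  [load 60/100]
  30 → bin 2  [load 90/100]
  30 → bin 3 (new)  [load 30/100]
  30 → bin 3  [load 60/100]
  20 → bin 3  [load 80/100]
  20 → bin 3  [load 100/100]
  20 → bin 4 (new)  [load 20/100]
  10 → bin 2  [load 100/100]
4 bins opened.

4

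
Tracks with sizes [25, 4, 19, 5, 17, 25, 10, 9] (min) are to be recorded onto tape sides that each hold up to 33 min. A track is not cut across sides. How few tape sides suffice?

4

Total = 25 + 25 + 19 + 17 + 10 + 9 + 5 + 4 = 114 min.
Lower bound: ⌈114/33⌉ = 4 tape sides.
A packing using 4 tape sides:
  side 1: 25 + 5 = 30
  side 2: 25 + 4 = 29
  side 3: 19 + 10 = 29
  side 4: 17 + 9 = 26
This matches the lower bound, so 4 is optimal.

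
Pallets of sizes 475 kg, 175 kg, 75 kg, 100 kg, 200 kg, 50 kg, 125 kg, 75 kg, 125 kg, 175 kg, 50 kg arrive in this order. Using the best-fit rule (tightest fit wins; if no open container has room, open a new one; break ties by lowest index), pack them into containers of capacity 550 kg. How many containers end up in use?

3

  475 → container 1 (new)  [load 475/550]
  175 → container 2 (new)  [load 175/550]
  75 → container 1  [load 550/550]
  100 → container 2  [load 275/550]
  200 → container 2  [load 475/550]
  50 → container 2  [load 525/550]
  125 → container 3 (new)  [load 125/550]
  75 → container 3  [load 200/550]
  125 → container 3  [load 325/550]
  175 → container 3  [load 500/550]
  50 → container 3  [load 550/550]
3 containers opened.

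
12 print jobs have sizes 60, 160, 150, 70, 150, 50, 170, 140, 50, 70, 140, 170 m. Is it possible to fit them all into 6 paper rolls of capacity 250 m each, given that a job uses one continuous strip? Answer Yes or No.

No

Total = 1380 m; ⌈1380/250⌉ = 6.
7 print jobs each exceed half the capacity and cannot share a roll, forcing at least 7 paper rolls.
At least 7 paper rolls are required, but only 6 are allowed.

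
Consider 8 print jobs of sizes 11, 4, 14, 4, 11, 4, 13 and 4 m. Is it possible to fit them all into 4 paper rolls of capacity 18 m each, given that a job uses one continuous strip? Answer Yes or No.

Yes

A valid assignment using 4 paper rolls:
  roll 1: 14 + 4 = 18
  roll 2: 13 + 4 = 17
  roll 3: 11 + 4 = 15
  roll 4: 11 + 4 = 15
Every load is within 18 m, so 4 paper rolls suffice.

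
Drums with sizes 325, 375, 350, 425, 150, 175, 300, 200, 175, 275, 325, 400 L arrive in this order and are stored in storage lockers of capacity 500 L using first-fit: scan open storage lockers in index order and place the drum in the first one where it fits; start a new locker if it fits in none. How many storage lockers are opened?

  325 → locker 1 (new)  [load 325/500]
  375 → locker 2 (new)  [load 375/500]
  350 → locker 3 (new)  [load 350/500]
  425 → locker 4 (new)  [load 425/500]
  150 → locker 1  [load 475/500]
  175 → locker 5 (new)  [load 175/500]
  300 → locker 5  [load 475/500]
  200 → locker 6 (new)  [load 200/500]
  175 → locker 6  [load 375/500]
  275 → locker 7 (new)  [load 275/500]
  325 → locker 8 (new)  [load 325/500]
  400 → locker 9 (new)  [load 400/500]
9 storage lockers opened.

9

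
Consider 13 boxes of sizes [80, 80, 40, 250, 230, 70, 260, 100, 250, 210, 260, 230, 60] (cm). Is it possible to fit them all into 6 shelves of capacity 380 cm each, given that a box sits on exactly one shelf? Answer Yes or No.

No

Total = 2120 cm; ⌈2120/380⌉ = 6.
7 boxes each exceed half the capacity and cannot share a shelf, forcing at least 7 shelves.
At least 7 shelves are required, but only 6 are allowed.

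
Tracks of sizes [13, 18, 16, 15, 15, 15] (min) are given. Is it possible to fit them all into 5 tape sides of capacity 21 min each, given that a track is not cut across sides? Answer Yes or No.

No

Total = 92 min; ⌈92/21⌉ = 5.
6 tracks each exceed half the capacity and cannot share a side, forcing at least 6 tape sides.
At least 6 tape sides are required, but only 5 are allowed.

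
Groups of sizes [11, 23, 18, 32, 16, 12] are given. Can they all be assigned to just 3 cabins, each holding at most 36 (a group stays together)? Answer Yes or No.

Total = 112; ⌈112/36⌉ = 4.
At least 4 cabins are required, but only 3 are allowed.

No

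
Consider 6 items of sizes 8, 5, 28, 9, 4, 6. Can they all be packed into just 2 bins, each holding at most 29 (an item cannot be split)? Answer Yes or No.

Total = 60; ⌈60/29⌉ = 3.
At least 3 bins are required, but only 2 are allowed.

No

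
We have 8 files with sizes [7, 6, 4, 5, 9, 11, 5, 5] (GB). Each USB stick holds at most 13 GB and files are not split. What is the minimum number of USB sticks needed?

5

Total = 11 + 9 + 7 + 6 + 5 + 5 + 5 + 4 = 52 GB.
Lower bound: ⌈52/13⌉ = 4 USB sticks.
A packing using 5 USB sticks:
  USB stick 1: 11 = 11
  USB stick 2: 9 + 4 = 13
  USB stick 3: 7 + 6 = 13
  USB stick 4: 5 + 5 = 10
  USB stick 5: 5 = 5
No arrangement into 4 USB sticks stays within capacity, so 5 is optimal.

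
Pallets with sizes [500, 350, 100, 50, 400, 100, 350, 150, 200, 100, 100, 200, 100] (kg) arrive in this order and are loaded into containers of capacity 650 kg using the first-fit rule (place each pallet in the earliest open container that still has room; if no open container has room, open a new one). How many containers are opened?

5

  500 → container 1 (new)  [load 500/650]
  350 → container 2 (new)  [load 350/650]
  100 → container 1  [load 600/650]
  50 → container 1  [load 650/650]
  400 → container 3 (new)  [load 400/650]
  100 → container 2  [load 450/650]
  350 → container 4 (new)  [load 350/650]
  150 → container 2  [load 600/650]
  200 → container 3  [load 600/650]
  100 → container 4  [load 450/650]
  100 → container 4  [load 550/650]
  200 → container 5 (new)  [load 200/650]
  100 → container 4  [load 650/650]
5 containers opened.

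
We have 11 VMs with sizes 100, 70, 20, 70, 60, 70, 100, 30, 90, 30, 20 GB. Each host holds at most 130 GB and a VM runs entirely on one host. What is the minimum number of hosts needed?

Total = 100 + 100 + 90 + 70 + 70 + 70 + 60 + 30 + 30 + 20 + 20 = 660 GB.
Lower bound: ⌈660/130⌉ = 6 hosts.
A packing using 6 hosts:
  host 1: 100 + 30 = 130
  host 2: 100 + 30 = 130
  host 3: 90 + 20 + 20 = 130
  host 4: 70 + 60 = 130
  host 5: 70 = 70
  host 6: 70 = 70
This matches the lower bound, so 6 is optimal.

6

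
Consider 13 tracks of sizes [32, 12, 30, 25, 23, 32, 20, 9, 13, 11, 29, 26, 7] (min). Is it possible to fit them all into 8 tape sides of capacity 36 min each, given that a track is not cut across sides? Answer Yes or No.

A valid assignment using 8 tape sides:
  side 1: 32 = 32
  side 2: 32 = 32
  side 3: 30 = 30
  side 4: 29 + 7 = 36
  side 5: 26 + 9 = 35
  side 6: 25 + 11 = 36
  side 7: 23 + 13 = 36
  side 8: 20 + 12 = 32
Every load is within 36 min, so 8 tape sides suffice.

Yes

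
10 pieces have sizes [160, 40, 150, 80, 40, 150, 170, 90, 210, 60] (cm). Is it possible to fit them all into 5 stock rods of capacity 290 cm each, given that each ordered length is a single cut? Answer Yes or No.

Yes

A valid assignment using 5 stock rods:
  stock rod 1: 210 + 80 = 290
  stock rod 2: 170 + 90 = 260
  stock rod 3: 160 + 60 + 40 = 260
  stock rod 4: 150 + 40 = 190
  stock rod 5: 150 = 150
Every load is within 290 cm, so 5 stock rods suffice.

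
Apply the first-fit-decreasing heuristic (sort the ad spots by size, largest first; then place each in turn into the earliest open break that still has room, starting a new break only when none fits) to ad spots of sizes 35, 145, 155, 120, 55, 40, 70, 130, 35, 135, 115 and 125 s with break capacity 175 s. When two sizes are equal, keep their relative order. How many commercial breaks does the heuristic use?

Sorted descending: 155, 145, 135, 130, 125, 120, 115, 70, 55, 40, 35, 35.
  155 → break 1 (new)  [load 155/175]
  145 → break 2 (new)  [load 145/175]
  135 → break 3 (new)  [load 135/175]
  130 → break 4 (new)  [load 130/175]
  125 → break 5 (new)  [load 125/175]
  120 → break 6 (new)  [load 120/175]
  115 → break 7 (new)  [load 115/175]
  70 → break 8 (new)  [load 70/175]
  55 → break 6  [load 175/175]
  40 → break 3  [load 175/175]
  35 → break 4  [load 165/175]
  35 → break 5  [load 160/175]
8 commercial breaks opened.

8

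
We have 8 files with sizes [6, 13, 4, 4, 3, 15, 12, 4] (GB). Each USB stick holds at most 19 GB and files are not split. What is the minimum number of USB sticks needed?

Total = 15 + 13 + 12 + 6 + 4 + 4 + 4 + 3 = 61 GB.
Lower bound: ⌈61/19⌉ = 4 USB sticks.
A packing using 4 USB sticks:
  USB stick 1: 15 + 4 = 19
  USB stick 2: 13 + 6 = 19
  USB stick 3: 12 + 4 + 3 = 19
  USB stick 4: 4 = 4
This matches the lower bound, so 4 is optimal.

4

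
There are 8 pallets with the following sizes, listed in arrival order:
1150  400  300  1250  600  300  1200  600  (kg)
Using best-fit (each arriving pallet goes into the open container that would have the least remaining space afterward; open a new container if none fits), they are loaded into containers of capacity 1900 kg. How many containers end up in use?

4

  1150 → container 1 (new)  [load 1150/1900]
  400 → container 1  [load 1550/1900]
  300 → container 1  [load 1850/1900]
  1250 → container 2 (new)  [load 1250/1900]
  600 → container 2  [load 1850/1900]
  300 → container 3 (new)  [load 300/1900]
  1200 → container 3  [load 1500/1900]
  600 → container 4 (new)  [load 600/1900]
4 containers opened.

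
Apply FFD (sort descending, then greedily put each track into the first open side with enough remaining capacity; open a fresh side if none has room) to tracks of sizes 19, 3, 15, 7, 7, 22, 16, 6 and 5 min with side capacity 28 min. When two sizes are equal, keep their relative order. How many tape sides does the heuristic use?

Sorted descending: 22, 19, 16, 15, 7, 7, 6, 5, 3.
  22 → side 1 (new)  [load 22/28]
  19 → side 2 (new)  [load 19/28]
  16 → side 3 (new)  [load 16/28]
  15 → side 4 (new)  [load 15/28]
  7 → side 2  [load 26/28]
  7 → side 3  [load 23/28]
  6 → side 1  [load 28/28]
  5 → side 3  [load 28/28]
  3 → side 4  [load 18/28]
4 tape sides opened.

4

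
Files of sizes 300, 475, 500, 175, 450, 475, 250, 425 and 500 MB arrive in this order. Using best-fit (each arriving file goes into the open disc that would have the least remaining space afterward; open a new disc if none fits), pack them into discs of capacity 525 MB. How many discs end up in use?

8

  300 → disc 1 (new)  [load 300/525]
  475 → disc 2 (new)  [load 475/525]
  500 → disc 3 (new)  [load 500/525]
  175 → disc 1  [load 475/525]
  450 → disc 4 (new)  [load 450/525]
  475 → disc 5 (new)  [load 475/525]
  250 → disc 6 (new)  [load 250/525]
  425 → disc 7 (new)  [load 425/525]
  500 → disc 8 (new)  [load 500/525]
8 discs opened.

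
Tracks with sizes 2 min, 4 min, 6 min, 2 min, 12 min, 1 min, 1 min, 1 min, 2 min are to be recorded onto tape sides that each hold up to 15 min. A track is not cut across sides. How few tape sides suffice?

3

Total = 12 + 6 + 4 + 2 + 2 + 2 + 1 + 1 + 1 = 31 min.
Lower bound: ⌈31/15⌉ = 3 tape sides.
A packing using 3 tape sides:
  side 1: 12 + 2 + 1 = 15
  side 2: 6 + 4 + 2 + 2 + 1 = 15
  side 3: 1 = 1
This matches the lower bound, so 3 is optimal.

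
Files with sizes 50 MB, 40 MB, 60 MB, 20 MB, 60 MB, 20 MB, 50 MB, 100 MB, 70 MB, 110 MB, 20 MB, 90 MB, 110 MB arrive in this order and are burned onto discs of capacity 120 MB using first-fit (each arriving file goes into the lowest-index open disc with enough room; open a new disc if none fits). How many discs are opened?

  50 → disc 1 (new)  [load 50/120]
  40 → disc 1  [load 90/120]
  60 → disc 2 (new)  [load 60/120]
  20 → disc 1  [load 110/120]
  60 → disc 2  [load 120/120]
  20 → disc 3 (new)  [load 20/120]
  50 → disc 3  [load 70/120]
  100 → disc 4 (new)  [load 100/120]
  70 → disc 5 (new)  [load 70/120]
  110 → disc 6 (new)  [load 110/120]
  20 → disc 3  [load 90/120]
  90 → disc 7 (new)  [load 90/120]
  110 → disc 8 (new)  [load 110/120]
8 discs opened.

8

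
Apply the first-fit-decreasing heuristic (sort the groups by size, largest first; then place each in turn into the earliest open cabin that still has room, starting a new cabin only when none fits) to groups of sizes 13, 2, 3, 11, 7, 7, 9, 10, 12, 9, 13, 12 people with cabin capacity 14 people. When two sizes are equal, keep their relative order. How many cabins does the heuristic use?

9

Sorted descending: 13, 13, 12, 12, 11, 10, 9, 9, 7, 7, 3, 2.
  13 → cabin 1 (new)  [load 13/14]
  13 → cabin 2 (new)  [load 13/14]
  12 → cabin 3 (new)  [load 12/14]
  12 → cabin 4 (new)  [load 12/14]
  11 → cabin 5 (new)  [load 11/14]
  10 → cabin 6 (new)  [load 10/14]
  9 → cabin 7 (new)  [load 9/14]
  9 → cabin 8 (new)  [load 9/14]
  7 → cabin 9 (new)  [load 7/14]
  7 → cabin 9  [load 14/14]
  3 → cabin 5  [load 14/14]
  2 → cabin 3  [load 14/14]
9 cabins opened.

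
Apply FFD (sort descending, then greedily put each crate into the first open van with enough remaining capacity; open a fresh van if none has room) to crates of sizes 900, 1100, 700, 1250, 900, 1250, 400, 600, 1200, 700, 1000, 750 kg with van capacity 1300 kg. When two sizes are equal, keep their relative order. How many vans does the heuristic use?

10

Sorted descending: 1250, 1250, 1200, 1100, 1000, 900, 900, 750, 700, 700, 600, 400.
  1250 → van 1 (new)  [load 1250/1300]
  1250 → van 2 (new)  [load 1250/1300]
  1200 → van 3 (new)  [load 1200/1300]
  1100 → van 4 (new)  [load 1100/1300]
  1000 → van 5 (new)  [load 1000/1300]
  900 → van 6 (new)  [load 900/1300]
  900 → van 7 (new)  [load 900/1300]
  750 → van 8 (new)  [load 750/1300]
  700 → van 9 (new)  [load 700/1300]
  700 → van 10 (new)  [load 700/1300]
  600 → van 9  [load 1300/1300]
  400 → van 6  [load 1300/1300]
10 vans opened.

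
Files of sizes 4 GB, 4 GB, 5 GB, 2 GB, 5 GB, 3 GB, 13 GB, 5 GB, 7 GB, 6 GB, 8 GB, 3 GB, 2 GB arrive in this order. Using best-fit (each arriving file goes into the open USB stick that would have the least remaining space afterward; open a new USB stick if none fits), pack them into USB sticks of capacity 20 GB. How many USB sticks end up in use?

  4 → USB stick 1 (new)  [load 4/20]
  4 → USB stick 1  [load 8/20]
  5 → USB stick 1  [load 13/20]
  2 → USB stick 1  [load 15/20]
  5 → USB stick 1  [load 20/20]
  3 → USB stick 2 (new)  [load 3/20]
  13 → USB stick 2  [load 16/20]
  5 → USB stick 3 (new)  [load 5/20]
  7 → USB stick 3  [load 12/20]
  6 → USB stick 3  [load 18/20]
  8 → USB stick 4 (new)  [load 8/20]
  3 → USB stick 2  [load 19/20]
  2 → USB stick 3  [load 20/20]
4 USB sticks opened.

4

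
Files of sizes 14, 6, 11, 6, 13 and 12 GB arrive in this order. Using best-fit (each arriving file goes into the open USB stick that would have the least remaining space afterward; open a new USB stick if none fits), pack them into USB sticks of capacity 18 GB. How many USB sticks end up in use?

4

  14 → USB stick 1 (new)  [load 14/18]
  6 → USB stick 2 (new)  [load 6/18]
  11 → USB stick 2  [load 17/18]
  6 → USB stick 3 (new)  [load 6/18]
  13 → USB stick 4 (new)  [load 13/18]
  12 → USB stick 3  [load 18/18]
4 USB sticks opened.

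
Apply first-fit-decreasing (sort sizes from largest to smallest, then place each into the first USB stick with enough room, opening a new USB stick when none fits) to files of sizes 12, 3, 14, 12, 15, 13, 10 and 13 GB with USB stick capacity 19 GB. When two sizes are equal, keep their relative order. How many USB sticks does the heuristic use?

Sorted descending: 15, 14, 13, 13, 12, 12, 10, 3.
  15 → USB stick 1 (new)  [load 15/19]
  14 → USB stick 2 (new)  [load 14/19]
  13 → USB stick 3 (new)  [load 13/19]
  13 → USB stick 4 (new)  [load 13/19]
  12 → USB stick 5 (new)  [load 12/19]
  12 → USB stick 6 (new)  [load 12/19]
  10 → USB stick 7 (new)  [load 10/19]
  3 → USB stick 1  [load 18/19]
7 USB sticks opened.

7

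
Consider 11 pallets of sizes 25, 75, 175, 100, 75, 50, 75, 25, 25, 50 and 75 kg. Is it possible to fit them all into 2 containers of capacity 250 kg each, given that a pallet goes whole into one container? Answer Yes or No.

Total = 750 kg; ⌈750/250⌉ = 3.
At least 3 containers are required, but only 2 are allowed.

No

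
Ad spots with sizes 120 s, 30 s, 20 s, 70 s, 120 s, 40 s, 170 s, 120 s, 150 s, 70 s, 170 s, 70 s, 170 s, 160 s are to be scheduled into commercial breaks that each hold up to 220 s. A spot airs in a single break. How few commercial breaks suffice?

8

Total = 170 + 170 + 170 + 160 + 150 + 120 + 120 + 120 + 70 + 70 + 70 + 40 + 30 + 20 = 1480 s.
Lower bound: ⌈1480/220⌉ = 7 commercial breaks.
Also, 8 ad spots each exceed 110 s, and no two of those can share a break, so at least 8 commercial breaks are needed.
A packing using 8 commercial breaks:
  break 1: 170 + 40 = 210
  break 2: 170 + 30 + 20 = 220
  break 3: 170 = 170
  break 4: 160 = 160
  break 5: 150 + 70 = 220
  break 6: 120 + 70 = 190
  break 7: 120 + 70 = 190
  break 8: 120 = 120
This matches the lower bound, so 8 is optimal.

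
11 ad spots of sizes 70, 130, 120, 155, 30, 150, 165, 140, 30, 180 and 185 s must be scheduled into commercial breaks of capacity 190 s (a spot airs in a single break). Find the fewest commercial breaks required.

Total = 185 + 180 + 165 + 155 + 150 + 140 + 130 + 120 + 70 + 30 + 30 = 1355 s.
Lower bound: ⌈1355/190⌉ = 8 commercial breaks.
A packing using 8 commercial breaks:
  break 1: 185 = 185
  break 2: 180 = 180
  break 3: 165 = 165
  break 4: 155 + 30 = 185
  break 5: 150 + 30 = 180
  break 6: 140 = 140
  break 7: 130 = 130
  break 8: 120 + 70 = 190
This matches the lower bound, so 8 is optimal.

8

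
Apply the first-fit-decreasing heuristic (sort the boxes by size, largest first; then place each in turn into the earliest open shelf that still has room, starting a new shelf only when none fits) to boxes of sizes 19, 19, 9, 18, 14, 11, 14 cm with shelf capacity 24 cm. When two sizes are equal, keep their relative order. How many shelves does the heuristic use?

Sorted descending: 19, 19, 18, 14, 14, 11, 9.
  19 → shelf 1 (new)  [load 19/24]
  19 → shelf 2 (new)  [load 19/24]
  18 → shelf 3 (new)  [load 18/24]
  14 → shelf 4 (new)  [load 14/24]
  14 → shelf 5 (new)  [load 14/24]
  11 → shelf 6 (new)  [load 11/24]
  9 → shelf 4  [load 23/24]
6 shelves opened.

6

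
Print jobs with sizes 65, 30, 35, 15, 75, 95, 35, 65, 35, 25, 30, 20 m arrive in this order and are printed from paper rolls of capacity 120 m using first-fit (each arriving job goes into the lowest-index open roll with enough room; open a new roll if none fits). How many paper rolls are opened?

  65 → roll 1 (new)  [load 65/120]
  30 → roll 1  [load 95/120]
  35 → roll 2 (new)  [load 35/120]
  15 → roll 1  [load 110/120]
  75 → roll 2  [load 110/120]
  95 → roll 3 (new)  [load 95/120]
  35 → roll 4 (new)  [load 35/120]
  65 → roll 4  [load 100/120]
  35 → roll 5 (new)  [load 35/120]
  25 → roll 3  [load 120/120]
  30 → roll 5  [load 65/120]
  20 → roll 4  [load 120/120]
5 paper rolls opened.

5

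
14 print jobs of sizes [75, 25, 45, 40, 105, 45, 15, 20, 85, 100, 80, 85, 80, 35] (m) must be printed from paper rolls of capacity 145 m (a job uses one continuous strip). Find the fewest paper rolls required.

7

Total = 105 + 100 + 85 + 85 + 80 + 80 + 75 + 45 + 45 + 40 + 35 + 25 + 20 + 15 = 835 m.
Lower bound: ⌈835/145⌉ = 6 paper rolls.
Also, 7 print jobs each exceed 145/2 m, and no two of those can share a roll, so at least 7 paper rolls are needed.
A packing using 7 paper rolls:
  roll 1: 105 + 40 = 145
  roll 2: 100 + 45 = 145
  roll 3: 85 + 45 + 15 = 145
  roll 4: 85 + 35 + 25 = 145
  roll 5: 80 + 20 = 100
  roll 6: 80 = 80
  roll 7: 75 = 75
This matches the lower bound, so 7 is optimal.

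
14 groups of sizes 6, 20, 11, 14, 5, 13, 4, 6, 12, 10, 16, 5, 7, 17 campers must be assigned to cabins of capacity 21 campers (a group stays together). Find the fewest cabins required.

Total = 20 + 17 + 16 + 14 + 13 + 12 + 11 + 10 + 7 + 6 + 6 + 5 + 5 + 4 = 146 campers.
Lower bound: ⌈146/21⌉ = 7 cabins.
A packing using 8 cabins:
  cabin 1: 20 = 20
  cabin 2: 17 + 4 = 21
  cabin 3: 16 + 5 = 21
  cabin 4: 14 + 7 = 21
  cabin 5: 13 + 6 = 19
  cabin 6: 12 + 6 = 18
  cabin 7: 11 + 10 = 21
  cabin 8: 5 = 5
No arrangement into 7 cabins stays within capacity, so 8 is optimal.

8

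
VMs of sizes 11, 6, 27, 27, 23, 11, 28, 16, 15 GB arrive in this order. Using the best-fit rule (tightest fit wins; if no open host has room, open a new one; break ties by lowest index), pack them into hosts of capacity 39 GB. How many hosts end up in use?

5

  11 → host 1 (new)  [load 11/39]
  6 → host 1  [load 17/39]
  27 → host 2 (new)  [load 27/39]
  27 → host 3 (new)  [load 27/39]
  23 → host 4 (new)  [load 23/39]
  11 → host 2  [load 38/39]
  28 → host 5 (new)  [load 28/39]
  16 → host 4  [load 39/39]
  15 → host 1  [load 32/39]
5 hosts opened.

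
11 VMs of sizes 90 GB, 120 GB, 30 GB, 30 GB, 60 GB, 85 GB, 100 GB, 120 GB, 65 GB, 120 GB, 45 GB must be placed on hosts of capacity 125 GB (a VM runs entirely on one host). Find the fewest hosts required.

8

Total = 120 + 120 + 120 + 100 + 90 + 85 + 65 + 60 + 45 + 30 + 30 = 865 GB.
Lower bound: ⌈865/125⌉ = 7 hosts.
A packing using 8 hosts:
  host 1: 120 = 120
  host 2: 120 = 120
  host 3: 120 = 120
  host 4: 100 = 100
  host 5: 90 + 30 = 120
  host 6: 85 + 30 = 115
  host 7: 65 + 60 = 125
  host 8: 45 = 45
No arrangement into 7 hosts stays within capacity, so 8 is optimal.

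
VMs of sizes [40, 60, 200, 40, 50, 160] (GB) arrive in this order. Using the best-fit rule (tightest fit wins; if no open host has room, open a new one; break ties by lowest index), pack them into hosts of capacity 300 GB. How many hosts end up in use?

2

  40 → host 1 (new)  [load 40/300]
  60 → host 1  [load 100/300]
  200 → host 1  [load 300/300]
  40 → host 2 (new)  [load 40/300]
  50 → host 2  [load 90/300]
  160 → host 2  [load 250/300]
2 hosts opened.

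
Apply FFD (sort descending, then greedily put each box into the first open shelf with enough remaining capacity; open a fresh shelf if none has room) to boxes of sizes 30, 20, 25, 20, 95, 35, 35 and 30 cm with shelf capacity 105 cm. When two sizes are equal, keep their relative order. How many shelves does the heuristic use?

Sorted descending: 95, 35, 35, 30, 30, 25, 20, 20.
  95 → shelf 1 (new)  [load 95/105]
  35 → shelf 2 (new)  [load 35/105]
  35 → shelf 2  [load 70/105]
  30 → shelf 2  [load 100/105]
  30 → shelf 3 (new)  [load 30/105]
  25 → shelf 3  [load 55/105]
  20 → shelf 3  [load 75/105]
  20 → shelf 3  [load 95/105]
3 shelves opened.

3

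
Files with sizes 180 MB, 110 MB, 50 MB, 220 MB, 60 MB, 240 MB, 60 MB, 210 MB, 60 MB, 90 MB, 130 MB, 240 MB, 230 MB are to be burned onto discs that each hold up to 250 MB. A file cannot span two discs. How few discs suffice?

8

Total = 240 + 240 + 230 + 220 + 210 + 180 + 130 + 110 + 90 + 60 + 60 + 60 + 50 = 1880 MB.
Lower bound: ⌈1880/250⌉ = 8 discs.
A packing using 8 discs:
  disc 1: 240 = 240
  disc 2: 240 = 240
  disc 3: 230 = 230
  disc 4: 220 = 220
  disc 5: 210 = 210
  disc 6: 180 + 60 = 240
  disc 7: 130 + 60 + 60 = 250
  disc 8: 110 + 90 + 50 = 250
This matches the lower bound, so 8 is optimal.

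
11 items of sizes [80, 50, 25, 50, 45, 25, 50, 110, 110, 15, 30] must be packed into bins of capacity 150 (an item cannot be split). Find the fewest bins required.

4

Total = 110 + 110 + 80 + 50 + 50 + 50 + 45 + 30 + 25 + 25 + 15 = 590.
Lower bound: ⌈590/150⌉ = 4 bins.
A packing using 4 bins:
  bin 1: 110 + 30 = 140
  bin 2: 110 + 25 + 15 = 150
  bin 3: 80 + 45 + 25 = 150
  bin 4: 50 + 50 + 50 = 150
This matches the lower bound, so 4 is optimal.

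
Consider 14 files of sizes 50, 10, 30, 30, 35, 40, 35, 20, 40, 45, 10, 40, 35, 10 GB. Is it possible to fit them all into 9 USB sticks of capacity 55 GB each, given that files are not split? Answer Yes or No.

No

Total = 430 GB; ⌈430/55⌉ = 8.
10 files each exceed half the capacity and cannot share a USB stick, forcing at least 10 USB sticks.
At least 10 USB sticks are required, but only 9 are allowed.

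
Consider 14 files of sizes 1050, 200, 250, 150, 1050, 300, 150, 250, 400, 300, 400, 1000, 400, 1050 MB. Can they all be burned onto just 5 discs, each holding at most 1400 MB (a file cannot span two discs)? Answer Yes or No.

Total = 6950 MB; ⌈6950/1400⌉ = 5.
The bound of 5 does not rule out 5, but exhaustive search shows no assignment into 5 discs of capacity 1400 MB exists — the minimum is 6.

No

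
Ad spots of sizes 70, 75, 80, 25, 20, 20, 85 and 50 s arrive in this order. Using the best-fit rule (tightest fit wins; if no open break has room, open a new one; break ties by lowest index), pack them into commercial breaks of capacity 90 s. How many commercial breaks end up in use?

6

  70 → break 1 (new)  [load 70/90]
  75 → break 2 (new)  [load 75/90]
  80 → break 3 (new)  [load 80/90]
  25 → break 4 (new)  [load 25/90]
  20 → break 1  [load 90/90]
  20 → break 4  [load 45/90]
  85 → break 5 (new)  [load 85/90]
  50 → break 6 (new)  [load 50/90]
6 commercial breaks opened.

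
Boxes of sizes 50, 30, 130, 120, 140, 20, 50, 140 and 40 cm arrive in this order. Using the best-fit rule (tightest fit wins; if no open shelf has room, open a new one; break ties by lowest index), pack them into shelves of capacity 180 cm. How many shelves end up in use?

5

  50 → shelf 1 (new)  [load 50/180]
  30 → shelf 1  [load 80/180]
  130 → shelf 2 (new)  [load 130/180]
  120 → shelf 3 (new)  [load 120/180]
  140 → shelf 4 (new)  [load 140/180]
  20 → shelf 4  [load 160/180]
  50 → shelf 2  [load 180/180]
  140 → shelf 5 (new)  [load 140/180]
  40 → shelf 5  [load 180/180]
5 shelves opened.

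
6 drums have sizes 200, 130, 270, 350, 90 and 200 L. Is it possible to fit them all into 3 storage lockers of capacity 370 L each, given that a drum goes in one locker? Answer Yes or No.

No

Total = 1240 L; ⌈1240/370⌉ = 4.
At least 4 storage lockers are required, but only 3 are allowed.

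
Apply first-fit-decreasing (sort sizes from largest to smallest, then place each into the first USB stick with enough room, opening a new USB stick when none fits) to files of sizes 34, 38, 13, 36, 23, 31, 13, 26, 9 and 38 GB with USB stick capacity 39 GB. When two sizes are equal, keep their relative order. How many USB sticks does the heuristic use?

8

Sorted descending: 38, 38, 36, 34, 31, 26, 23, 13, 13, 9.
  38 → USB stick 1 (new)  [load 38/39]
  38 → USB stick 2 (new)  [load 38/39]
  36 → USB stick 3 (new)  [load 36/39]
  34 → USB stick 4 (new)  [load 34/39]
  31 → USB stick 5 (new)  [load 31/39]
  26 → USB stick 6 (new)  [load 26/39]
  23 → USB stick 7 (new)  [load 23/39]
  13 → USB stick 6  [load 39/39]
  13 → USB stick 7  [load 36/39]
  9 → USB stick 8 (new)  [load 9/39]
8 USB sticks opened.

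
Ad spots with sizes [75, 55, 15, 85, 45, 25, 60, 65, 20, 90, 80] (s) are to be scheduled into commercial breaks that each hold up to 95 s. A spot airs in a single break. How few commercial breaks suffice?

8

Total = 90 + 85 + 80 + 75 + 65 + 60 + 55 + 45 + 25 + 20 + 15 = 615 s.
Lower bound: ⌈615/95⌉ = 7 commercial breaks.
A packing using 8 commercial breaks:
  break 1: 90 = 90
  break 2: 85 = 85
  break 3: 80 + 15 = 95
  break 4: 75 + 20 = 95
  break 5: 65 + 25 = 90
  break 6: 60 = 60
  break 7: 55 = 55
  break 8: 45 = 45
No arrangement into 7 commercial breaks stays within capacity, so 8 is optimal.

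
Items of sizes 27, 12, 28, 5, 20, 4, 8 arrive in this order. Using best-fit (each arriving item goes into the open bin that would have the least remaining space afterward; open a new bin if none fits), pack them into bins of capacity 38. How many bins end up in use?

3

  27 → bin 1 (new)  [load 27/38]
  12 → bin 2 (new)  [load 12/38]
  28 → bin 3 (new)  [load 28/38]
  5 → bin 3  [load 33/38]
  20 → bin 2  [load 32/38]
  4 → bin 3  [load 37/38]
  8 → bin 1  [load 35/38]
3 bins opened.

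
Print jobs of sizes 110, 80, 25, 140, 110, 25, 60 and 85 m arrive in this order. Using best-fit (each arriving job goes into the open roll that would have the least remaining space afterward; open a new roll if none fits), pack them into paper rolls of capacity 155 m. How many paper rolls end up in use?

5

  110 → roll 1 (new)  [load 110/155]
  80 → roll 2 (new)  [load 80/155]
  25 → roll 1  [load 135/155]
  140 → roll 3 (new)  [load 140/155]
  110 → roll 4 (new)  [load 110/155]
  25 → roll 4  [load 135/155]
  60 → roll 2  [load 140/155]
  85 → roll 5 (new)  [load 85/155]
5 paper rolls opened.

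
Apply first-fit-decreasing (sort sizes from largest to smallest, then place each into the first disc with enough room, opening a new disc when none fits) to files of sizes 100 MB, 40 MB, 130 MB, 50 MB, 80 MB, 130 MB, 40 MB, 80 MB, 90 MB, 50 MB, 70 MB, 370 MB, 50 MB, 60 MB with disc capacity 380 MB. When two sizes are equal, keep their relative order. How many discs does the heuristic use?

4

Sorted descending: 370, 130, 130, 100, 90, 80, 80, 70, 60, 50, 50, 50, 40, 40.
  370 → disc 1 (new)  [load 370/380]
  130 → disc 2 (new)  [load 130/380]
  130 → disc 2  [load 260/380]
  100 → disc 2  [load 360/380]
  90 → disc 3 (new)  [load 90/380]
  80 → disc 3  [load 170/380]
  80 → disc 3  [load 250/380]
  70 → disc 3  [load 320/380]
  60 → disc 3  [load 380/380]
  50 → disc 4 (new)  [load 50/380]
  50 → disc 4  [load 100/380]
  50 → disc 4  [load 150/380]
  40 → disc 4  [load 190/380]
  40 → disc 4  [load 230/380]
4 discs opened.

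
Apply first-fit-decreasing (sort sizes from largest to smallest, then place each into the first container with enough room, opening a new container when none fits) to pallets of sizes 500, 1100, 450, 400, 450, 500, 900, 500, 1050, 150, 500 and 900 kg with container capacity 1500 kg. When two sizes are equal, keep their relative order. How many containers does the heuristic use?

Sorted descending: 1100, 1050, 900, 900, 500, 500, 500, 500, 450, 450, 400, 150.
  1100 → container 1 (new)  [load 1100/1500]
  1050 → container 2 (new)  [load 1050/1500]
  900 → container 3 (new)  [load 900/1500]
  900 → container 4 (new)  [load 900/1500]
  500 → container 3  [load 1400/1500]
  500 → container 4  [load 1400/1500]
  500 → container 5 (new)  [load 500/1500]
  500 → container 5  [load 1000/1500]
  450 → container 2  [load 1500/1500]
  450 → container 5  [load 1450/1500]
  400 → container 1  [load 1500/1500]
  150 → container 6 (new)  [load 150/1500]
6 containers opened.

6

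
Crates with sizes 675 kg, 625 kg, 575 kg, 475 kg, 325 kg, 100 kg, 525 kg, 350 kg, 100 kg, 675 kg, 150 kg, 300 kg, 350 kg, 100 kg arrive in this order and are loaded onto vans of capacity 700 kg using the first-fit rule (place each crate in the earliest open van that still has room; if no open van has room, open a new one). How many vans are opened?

8

  675 → van 1 (new)  [load 675/700]
  625 → van 2 (new)  [load 625/700]
  575 → van 3 (new)  [load 575/700]
  475 → van 4 (new)  [load 475/700]
  325 → van 5 (new)  [load 325/700]
  100 → van 3  [load 675/700]
  525 → van 6 (new)  [load 525/700]
  350 → van 5  [load 675/700]
  100 → van 4  [load 575/700]
  675 → van 7 (new)  [load 675/700]
  150 → van 6  [load 675/700]
  300 → van 8 (new)  [load 300/700]
  350 → van 8  [load 650/700]
  100 → van 4  [load 675/700]
8 vans opened.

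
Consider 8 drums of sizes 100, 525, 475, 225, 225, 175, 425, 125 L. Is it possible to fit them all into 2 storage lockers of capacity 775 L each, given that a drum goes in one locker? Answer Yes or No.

No

Total = 2275 L; ⌈2275/775⌉ = 3.
At least 3 storage lockers are required, but only 2 are allowed.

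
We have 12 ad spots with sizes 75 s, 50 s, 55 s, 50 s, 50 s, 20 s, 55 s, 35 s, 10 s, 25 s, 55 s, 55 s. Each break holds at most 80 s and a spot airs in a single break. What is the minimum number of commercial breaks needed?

9

Total = 75 + 55 + 55 + 55 + 55 + 50 + 50 + 50 + 35 + 25 + 20 + 10 = 535 s.
Lower bound: ⌈535/80⌉ = 7 commercial breaks.
Also, 8 ad spots each exceed 40 s, and no two of those can share a break, so at least 8 commercial breaks are needed.
A packing using 9 commercial breaks:
  break 1: 75 = 75
  break 2: 55 + 25 = 80
  break 3: 55 + 20 = 75
  break 4: 55 + 10 = 65
  break 5: 55 = 55
  break 6: 50 = 50
  break 7: 50 = 50
  break 8: 50 = 50
  break 9: 35 = 35
No arrangement into 8 commercial breaks stays within capacity, so 9 is optimal.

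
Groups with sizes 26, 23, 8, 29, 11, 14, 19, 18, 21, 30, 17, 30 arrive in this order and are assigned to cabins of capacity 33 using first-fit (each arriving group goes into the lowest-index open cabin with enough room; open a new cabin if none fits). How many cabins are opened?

  26 → cabin 1 (new)  [load 26/33]
  23 → cabin 2 (new)  [load 23/33]
  8 → cabin 2  [load 31/33]
  29 → cabin 3 (new)  [load 29/33]
  11 → cabin 4 (new)  [load 11/33]
  14 → cabin 4  [load 25/33]
  19 → cabin 5 (new)  [load 19/33]
  18 → cabin 6 (new)  [load 18/33]
  21 → cabin 7 (new)  [load 21/33]
  30 → cabin 8 (new)  [load 30/33]
  17 → cabin 9 (new)  [load 17/33]
  30 → cabin 10 (new)  [load 30/33]
10 cabins opened.

10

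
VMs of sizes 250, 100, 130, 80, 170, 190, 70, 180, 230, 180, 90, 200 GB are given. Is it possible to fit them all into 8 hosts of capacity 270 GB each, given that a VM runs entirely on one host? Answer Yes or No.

Yes

A valid assignment using 8 hosts:
  host 1: 250 = 250
  host 2: 230 = 230
  host 3: 200 + 70 = 270
  host 4: 190 + 80 = 270
  host 5: 180 + 90 = 270
  host 6: 180 = 180
  host 7: 170 + 100 = 270
  host 8: 130 = 130
Every load is within 270 GB, so 8 hosts suffice.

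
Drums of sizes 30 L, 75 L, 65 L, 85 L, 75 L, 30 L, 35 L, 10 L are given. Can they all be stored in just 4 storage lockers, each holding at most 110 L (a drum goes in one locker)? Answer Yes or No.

Yes

A valid assignment using 4 storage lockers:
  locker 1: 85 + 10 = 95
  locker 2: 75 + 35 = 110
  locker 3: 75 + 30 = 105
  locker 4: 65 + 30 = 95
Every load is within 110 L, so 4 storage lockers suffice.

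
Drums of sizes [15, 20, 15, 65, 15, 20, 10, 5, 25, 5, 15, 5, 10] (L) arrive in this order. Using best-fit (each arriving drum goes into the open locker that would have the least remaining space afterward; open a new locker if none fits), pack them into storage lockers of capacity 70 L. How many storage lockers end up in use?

  15 → locker 1 (new)  [load 15/70]
  20 → locker 1  [load 35/70]
  15 → locker 1  [load 50/70]
  65 → locker 2 (new)  [load 65/70]
  15 → locker 1  [load 65/70]
  20 → locker 3 (new)  [load 20/70]
  10 → locker 3  [load 30/70]
  5 → locker 1  [load 70/70]
  25 → locker 3  [load 55/70]
  5 → locker 2  [load 70/70]
  15 → locker 3  [load 70/70]
  5 → locker 4 (new)  [load 5/70]
  10 → locker 4  [load 15/70]
4 storage lockers opened.

4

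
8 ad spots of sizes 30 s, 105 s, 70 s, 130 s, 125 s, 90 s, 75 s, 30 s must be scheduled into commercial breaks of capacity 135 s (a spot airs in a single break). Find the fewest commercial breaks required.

Total = 130 + 125 + 105 + 90 + 75 + 70 + 30 + 30 = 655 s.
Lower bound: ⌈655/135⌉ = 5 commercial breaks.
Also, 6 ad spots each exceed 135/2 s, and no two of those can share a break, so at least 6 commercial breaks are needed.
A packing using 6 commercial breaks:
  break 1: 130 = 130
  break 2: 125 = 125
  break 3: 105 + 30 = 135
  break 4: 90 + 30 = 120
  break 5: 75 = 75
  break 6: 70 = 70
This matches the lower bound, so 6 is optimal.

6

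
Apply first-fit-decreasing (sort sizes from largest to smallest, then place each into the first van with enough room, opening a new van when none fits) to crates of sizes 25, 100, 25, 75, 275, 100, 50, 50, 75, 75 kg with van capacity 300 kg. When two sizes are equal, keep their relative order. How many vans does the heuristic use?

Sorted descending: 275, 100, 100, 75, 75, 75, 50, 50, 25, 25.
  275 → van 1 (new)  [load 275/300]
  100 → van 2 (new)  [load 100/300]
  100 → van 2  [load 200/300]
  75 → van 2  [load 275/300]
  75 → van 3 (new)  [load 75/300]
  75 → van 3  [load 150/300]
  50 → van 3  [load 200/300]
  50 → van 3  [load 250/300]
  25 → van 1  [load 300/300]
  25 → van 2  [load 300/300]
3 vans opened.

3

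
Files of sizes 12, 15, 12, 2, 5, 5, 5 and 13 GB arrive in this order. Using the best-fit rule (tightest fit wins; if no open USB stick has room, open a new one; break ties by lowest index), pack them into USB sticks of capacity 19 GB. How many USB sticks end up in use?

4

  12 → USB stick 1 (new)  [load 12/19]
  15 → USB stick 2 (new)  [load 15/19]
  12 → USB stick 3 (new)  [load 12/19]
  2 → USB stick 2  [load 17/19]
  5 → USB stick 1  [load 17/19]
  5 → USB stick 3  [load 17/19]
  5 → USB stick 4 (new)  [load 5/19]
  13 → USB stick 4  [load 18/19]
4 USB sticks opened.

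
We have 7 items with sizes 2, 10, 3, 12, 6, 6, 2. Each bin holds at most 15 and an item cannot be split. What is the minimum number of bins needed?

Total = 12 + 10 + 6 + 6 + 3 + 2 + 2 = 41.
Lower bound: ⌈41/15⌉ = 3 bins.
A packing using 3 bins:
  bin 1: 12 + 3 = 15
  bin 2: 10 + 2 + 2 = 14
  bin 3: 6 + 6 = 12
This matches the lower bound, so 3 is optimal.

3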